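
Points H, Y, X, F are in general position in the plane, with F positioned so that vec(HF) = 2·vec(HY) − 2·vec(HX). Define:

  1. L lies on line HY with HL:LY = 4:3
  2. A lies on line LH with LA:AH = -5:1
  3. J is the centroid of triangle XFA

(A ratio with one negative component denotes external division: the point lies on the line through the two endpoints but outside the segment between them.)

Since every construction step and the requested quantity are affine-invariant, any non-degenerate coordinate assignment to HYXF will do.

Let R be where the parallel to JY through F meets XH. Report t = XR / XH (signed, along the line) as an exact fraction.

t = 19/4

Choose coordinates H = (0, 0), Y = (1, 0), X = (0, 1), F = (2, -2).
1. L lies on line HY with HL:LY = 4:3 ⇒ L = (4/7, 0)
2. A lies on line LH with LA:AH = -5:1 ⇒ A = (-1/7, 0)
3. J is the centroid of triangle XFA ⇒ J = (13/21, -1/3)
through F parallel to JY: direction (8/21, 1/3); meets XH at R = (0, -15/4)
R = X + t·(H−X) with t = 19/4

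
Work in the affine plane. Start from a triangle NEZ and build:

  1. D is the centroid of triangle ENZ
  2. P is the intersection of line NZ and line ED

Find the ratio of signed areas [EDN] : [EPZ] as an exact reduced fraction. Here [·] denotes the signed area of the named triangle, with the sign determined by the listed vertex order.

Work in coordinates with N = (0, 0), E = (1, 0), Z = (0, 1).
1. D is the centroid of triangle ENZ ⇒ D = (1/3, 1/3)
2. P is the intersection of line NZ and line ED ⇒ P = (0, 1/2)
2·[EDN] = 1/3, 2·[EPZ] = -1/2
[EDN]:[EPZ] = 1/3:-1/2 = -2/3

[EDN]:[EPZ] = -2/3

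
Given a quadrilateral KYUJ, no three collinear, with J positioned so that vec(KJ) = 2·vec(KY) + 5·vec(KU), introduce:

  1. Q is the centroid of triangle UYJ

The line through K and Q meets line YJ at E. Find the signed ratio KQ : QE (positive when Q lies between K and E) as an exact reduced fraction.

Choose coordinates K = (0, 0), Y = (1, 0), U = (0, 1), J = (2, 5).
1. Q is the centroid of triangle UYJ ⇒ Q = (1, 2)
line KQ meets YJ at E = (5/3, 10/3)
Q = K + t·(E−K) with t = 3/5, so KQ:QE = 3/5:2/5

KQ:QE = 3/2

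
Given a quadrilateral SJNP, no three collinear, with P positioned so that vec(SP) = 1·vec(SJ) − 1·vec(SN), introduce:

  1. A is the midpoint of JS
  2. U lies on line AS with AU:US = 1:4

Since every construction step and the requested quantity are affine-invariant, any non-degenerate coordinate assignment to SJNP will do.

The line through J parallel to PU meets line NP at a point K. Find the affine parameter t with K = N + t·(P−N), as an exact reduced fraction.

Choose coordinates S = (0, 0), J = (1, 0), N = (0, 1), P = (1, -1).
1. A is the midpoint of JS ⇒ A = (1/2, 0)
2. U lies on line AS with AU:US = 1:4 ⇒ U = (2/5, 0)
through J parallel to PU: direction (-3/5, 1); meets NP at K = (-2, 5)
K = N + t·(P−N) with t = -2

t = -2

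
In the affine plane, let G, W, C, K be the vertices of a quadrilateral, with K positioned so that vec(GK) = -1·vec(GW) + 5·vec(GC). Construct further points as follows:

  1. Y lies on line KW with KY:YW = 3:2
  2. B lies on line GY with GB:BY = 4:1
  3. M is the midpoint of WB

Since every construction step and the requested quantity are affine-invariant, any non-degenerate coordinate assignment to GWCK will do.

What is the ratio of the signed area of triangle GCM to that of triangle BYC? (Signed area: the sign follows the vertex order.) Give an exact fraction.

Set G = (0, 0), W = (1, 0), C = (0, 1), K = (-1, 5); any affine frame gives the same invariant.
1. Y lies on line KW with KY:YW = 3:2 ⇒ Y = (1/5, 2)
2. B lies on line GY with GB:BY = 4:1 ⇒ B = (4/25, 8/5)
3. M is the midpoint of WB ⇒ M = (29/50, 4/5)
2·[GCM] = -29/50, 2·[BYC] = 1/25
[GCM]:[BYC] = -29/50:1/25 = -29/2

[GCM]:[BYC] = -29/2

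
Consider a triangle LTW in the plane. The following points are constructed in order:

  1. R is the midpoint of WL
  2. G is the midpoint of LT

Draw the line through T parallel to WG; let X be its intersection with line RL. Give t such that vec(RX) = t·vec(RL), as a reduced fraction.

t = -3

Set L = (0, 0), T = (1, 0), W = (0, 1); any affine frame gives the same invariant.
1. R is the midpoint of WL ⇒ R = (0, 1/2)
2. G is the midpoint of LT ⇒ G = (1/2, 0)
through T parallel to WG: direction (1/2, -1); meets RL at X = (0, 2)
X = R + t·(L−R) with t = -3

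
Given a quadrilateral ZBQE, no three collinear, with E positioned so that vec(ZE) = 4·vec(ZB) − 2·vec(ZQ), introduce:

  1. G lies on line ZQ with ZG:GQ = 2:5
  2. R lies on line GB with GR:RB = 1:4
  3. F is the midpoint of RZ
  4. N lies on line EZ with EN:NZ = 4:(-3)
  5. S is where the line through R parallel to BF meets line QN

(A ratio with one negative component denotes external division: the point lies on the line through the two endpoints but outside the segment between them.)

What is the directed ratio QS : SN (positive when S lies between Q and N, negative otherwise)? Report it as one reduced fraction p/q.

Assign Z = (0, 0), B = (1, 0), Q = (0, 1), E = (4, -2) — the answer is frame-independent, so this choice is without loss of generality.
1. G lies on line ZQ with ZG:GQ = 2:5 ⇒ G = (0, 2/7)
2. R lies on line GB with GR:RB = 1:4 ⇒ R = (1/5, 8/35)
3. F is the midpoint of RZ ⇒ F = (1/10, 4/35)
4. N lies on line EZ with EN:NZ = 4:(-3) ⇒ N = (-12, 6)
5. S is where the line through R parallel to BF meets line QN ⇒ S = (188/73, -16/219)
S = Q + t·(N−Q) with t = -47/219, so QS:SN = t:(1−t) = -47/219:266/219

QS:SN = -47/266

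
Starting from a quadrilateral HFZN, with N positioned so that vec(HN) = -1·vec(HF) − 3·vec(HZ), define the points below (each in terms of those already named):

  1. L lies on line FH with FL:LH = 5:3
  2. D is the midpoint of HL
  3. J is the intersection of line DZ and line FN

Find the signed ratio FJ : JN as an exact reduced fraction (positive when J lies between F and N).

FJ:JN = 13/28

Work in coordinates with H = (0, 0), F = (1, 0), Z = (0, 1), N = (-1, -3).
1. L lies on line FH with FL:LH = 5:3 ⇒ L = (3/8, 0)
2. D is the midpoint of HL ⇒ D = (3/16, 0)
3. J is the intersection of line DZ and line FN ⇒ J = (15/41, -39/41)
J = F + t·(N−F) with t = 13/41, so FJ:JN = t:(1−t) = 13/41:28/41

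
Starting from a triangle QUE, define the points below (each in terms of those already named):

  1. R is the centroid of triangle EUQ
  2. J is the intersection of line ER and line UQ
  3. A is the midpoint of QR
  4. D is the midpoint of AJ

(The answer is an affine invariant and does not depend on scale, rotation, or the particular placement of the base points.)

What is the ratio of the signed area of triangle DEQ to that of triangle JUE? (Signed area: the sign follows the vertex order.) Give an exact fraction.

Choose coordinates Q = (0, 0), U = (1, 0), E = (0, 1).
1. R is the centroid of triangle EUQ ⇒ R = (1/3, 1/3)
2. J is the intersection of line ER and line UQ ⇒ J = (1/2, 0)
3. A is the midpoint of QR ⇒ A = (1/6, 1/6)
4. D is the midpoint of AJ ⇒ D = (1/3, 1/12)
2·[DEQ] = 1/3, 2·[JUE] = 1/2
[DEQ]:[JUE] = 1/3:1/2 = 2/3

[DEQ]:[JUE] = 2/3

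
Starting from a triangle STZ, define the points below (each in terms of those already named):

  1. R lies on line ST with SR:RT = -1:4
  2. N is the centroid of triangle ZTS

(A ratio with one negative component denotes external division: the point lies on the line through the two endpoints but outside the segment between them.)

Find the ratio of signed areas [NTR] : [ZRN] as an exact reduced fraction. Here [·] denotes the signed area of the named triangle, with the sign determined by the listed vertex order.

[NTR]:[ZRN] = -4/5

Set S = (0, 0), T = (1, 0), Z = (0, 1); any affine frame gives the same invariant.
1. R lies on line ST with SR:RT = -1:4 ⇒ R = (-1/3, 0)
2. N is the centroid of triangle ZTS ⇒ N = (1/3, 1/3)
2·[NTR] = -4/9, 2·[ZRN] = 5/9
[NTR]:[ZRN] = -4/9:5/9 = -4/5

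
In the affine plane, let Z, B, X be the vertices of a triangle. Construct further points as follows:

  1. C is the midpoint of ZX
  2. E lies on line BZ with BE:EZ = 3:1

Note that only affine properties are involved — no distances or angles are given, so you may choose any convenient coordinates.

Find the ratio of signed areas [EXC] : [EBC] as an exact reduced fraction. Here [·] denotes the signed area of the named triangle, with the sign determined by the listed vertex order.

[EXC]:[EBC] = 1/3

Set Z = (0, 0), B = (1, 0), X = (0, 1); any affine frame gives the same invariant.
1. C is the midpoint of ZX ⇒ C = (0, 1/2)
2. E lies on line BZ with BE:EZ = 3:1 ⇒ E = (1/4, 0)
2·[EXC] = 1/8, 2·[EBC] = 3/8
[EXC]:[EBC] = 1/8:3/8 = 1/3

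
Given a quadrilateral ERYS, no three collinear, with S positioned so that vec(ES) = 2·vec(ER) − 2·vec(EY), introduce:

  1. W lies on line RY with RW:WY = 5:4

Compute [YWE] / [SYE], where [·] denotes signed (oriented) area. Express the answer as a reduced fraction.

[YWE]:[SYE] = -2/9

Choose coordinates E = (0, 0), R = (1, 0), Y = (0, 1), S = (2, -2).
1. W lies on line RY with RW:WY = 5:4 ⇒ W = (4/9, 5/9)
2·[YWE] = -4/9, 2·[SYE] = 2
[YWE]:[SYE] = -4/9:2 = -2/9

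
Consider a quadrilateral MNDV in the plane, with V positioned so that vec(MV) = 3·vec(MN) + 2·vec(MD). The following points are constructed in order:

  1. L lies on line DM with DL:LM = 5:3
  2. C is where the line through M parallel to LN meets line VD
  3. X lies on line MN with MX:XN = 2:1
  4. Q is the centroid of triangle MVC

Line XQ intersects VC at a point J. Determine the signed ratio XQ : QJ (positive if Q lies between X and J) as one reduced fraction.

XQ:QJ = 8/3

Work in coordinates with M = (0, 0), N = (1, 0), D = (0, 1), V = (3, 2).
1. L lies on line DM with DL:LM = 5:3 ⇒ L = (0, 3/8)
2. C is where the line through M parallel to LN meets line VD ⇒ C = (-24/17, 9/17)
3. X lies on line MN with MX:XN = 2:1 ⇒ X = (2/3, 0)
4. Q is the centroid of triangle MVC ⇒ Q = (9/17, 43/51)
line XQ meets VC at J = (65/136, 473/408)
Q = X + t·(J−X) with t = 8/11, so XQ:QJ = 8/11:3/11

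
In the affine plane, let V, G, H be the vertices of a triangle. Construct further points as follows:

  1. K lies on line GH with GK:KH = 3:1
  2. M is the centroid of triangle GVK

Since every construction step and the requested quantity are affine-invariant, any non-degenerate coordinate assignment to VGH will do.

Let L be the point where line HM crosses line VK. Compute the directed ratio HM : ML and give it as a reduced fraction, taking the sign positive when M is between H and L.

HM:ML = -2

Set V = (0, 0), G = (1, 0), H = (0, 1); any affine frame gives the same invariant.
1. K lies on line GH with GK:KH = 3:1 ⇒ K = (1/4, 3/4)
2. M is the centroid of triangle GVK ⇒ M = (5/12, 1/4)
line HM meets VK at L = (5/24, 5/8)
M = H + t·(L−H) with t = 2, so HM:ML = 2:-1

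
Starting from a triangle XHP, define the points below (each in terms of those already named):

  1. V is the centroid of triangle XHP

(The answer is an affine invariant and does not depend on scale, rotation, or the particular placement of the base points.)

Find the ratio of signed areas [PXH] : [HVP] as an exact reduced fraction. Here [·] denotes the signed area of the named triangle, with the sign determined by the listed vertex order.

Assign X = (0, 0), H = (1, 0), P = (0, 1) — the answer is frame-independent, so this choice is without loss of generality.
1. V is the centroid of triangle XHP ⇒ V = (1/3, 1/3)
2·[PXH] = 1, 2·[HVP] = -1/3
[PXH]:[HVP] = 1:-1/3 = -3

[PXH]:[HVP] = -3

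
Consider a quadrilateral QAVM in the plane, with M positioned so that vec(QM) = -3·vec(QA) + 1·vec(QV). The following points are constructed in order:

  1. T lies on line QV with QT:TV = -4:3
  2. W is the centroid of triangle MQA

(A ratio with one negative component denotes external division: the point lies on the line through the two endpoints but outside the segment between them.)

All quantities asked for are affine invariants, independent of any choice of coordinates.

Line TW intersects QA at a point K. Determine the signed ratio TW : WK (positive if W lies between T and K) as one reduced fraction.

TW:WK = 11

Assign Q = (0, 0), A = (1, 0), V = (0, 1), M = (-3, 1) — the answer is frame-independent, so this choice is without loss of generality.
1. T lies on line QV with QT:TV = -4:3 ⇒ T = (0, 4)
2. W is the centroid of triangle MQA ⇒ W = (-2/3, 1/3)
line TW meets QA at K = (-8/11, 0)
W = T + t·(K−T) with t = 11/12, so TW:WK = 11/12:1/12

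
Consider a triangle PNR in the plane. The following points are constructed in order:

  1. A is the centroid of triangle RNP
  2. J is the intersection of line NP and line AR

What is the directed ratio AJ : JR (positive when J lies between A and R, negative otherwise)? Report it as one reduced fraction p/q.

Set P = (0, 0), N = (1, 0), R = (0, 1); any affine frame gives the same invariant.
1. A is the centroid of triangle RNP ⇒ A = (1/3, 1/3)
2. J is the intersection of line NP and line AR ⇒ J = (1/2, 0)
J = A + t·(R−A) with t = -1/2, so AJ:JR = t:(1−t) = -1/2:3/2

AJ:JR = -1/3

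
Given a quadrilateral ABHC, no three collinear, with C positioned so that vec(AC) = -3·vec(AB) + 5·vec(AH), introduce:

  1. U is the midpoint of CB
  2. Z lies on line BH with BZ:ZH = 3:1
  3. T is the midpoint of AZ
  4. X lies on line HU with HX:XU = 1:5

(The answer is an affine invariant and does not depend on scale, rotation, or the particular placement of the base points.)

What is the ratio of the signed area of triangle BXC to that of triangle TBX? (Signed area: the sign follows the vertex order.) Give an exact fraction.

Choose coordinates A = (0, 0), B = (1, 0), H = (0, 1), C = (-3, 5).
1. U is the midpoint of CB ⇒ U = (-1, 5/2)
2. Z lies on line BH with BZ:ZH = 3:1 ⇒ Z = (1/4, 3/4)
3. T is the midpoint of AZ ⇒ T = (1/8, 3/8)
4. X lies on line HU with HX:XU = 1:5 ⇒ X = (-1/6, 5/4)
2·[BXC] = -5/6, 2·[TBX] = 21/32
[BXC]:[TBX] = -5/6:21/32 = -80/63

[BXC]:[TBX] = -80/63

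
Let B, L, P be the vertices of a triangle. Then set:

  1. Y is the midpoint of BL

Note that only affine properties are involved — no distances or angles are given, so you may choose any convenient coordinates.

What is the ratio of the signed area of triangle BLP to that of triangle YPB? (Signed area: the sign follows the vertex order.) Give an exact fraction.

Assign B = (0, 0), L = (1, 0), P = (0, 1) — the answer is frame-independent, so this choice is without loss of generality.
1. Y is the midpoint of BL ⇒ Y = (1/2, 0)
2·[BLP] = 1, 2·[YPB] = 1/2
[BLP]:[YPB] = 1:1/2 = 2

[BLP]:[YPB] = 2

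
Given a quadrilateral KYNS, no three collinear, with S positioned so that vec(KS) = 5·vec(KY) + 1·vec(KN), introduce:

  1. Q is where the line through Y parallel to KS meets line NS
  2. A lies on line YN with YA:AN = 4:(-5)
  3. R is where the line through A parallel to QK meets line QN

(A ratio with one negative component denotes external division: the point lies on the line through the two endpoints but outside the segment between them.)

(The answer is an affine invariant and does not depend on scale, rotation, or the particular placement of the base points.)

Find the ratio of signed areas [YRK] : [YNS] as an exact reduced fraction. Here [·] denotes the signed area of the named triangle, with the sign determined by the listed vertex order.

Work in coordinates with K = (0, 0), Y = (1, 0), N = (0, 1), S = (5, 1).
1. Q is where the line through Y parallel to KS meets line NS ⇒ Q = (6, 1)
2. A lies on line YN with YA:AN = 4:(-5) ⇒ A = (5, -4)
3. R is where the line through A parallel to QK meets line QN ⇒ R = (35, 1)
2·[YRK] = 1, 2·[YNS] = -5
[YRK]:[YNS] = 1:-5 = -1/5

[YRK]:[YNS] = -1/5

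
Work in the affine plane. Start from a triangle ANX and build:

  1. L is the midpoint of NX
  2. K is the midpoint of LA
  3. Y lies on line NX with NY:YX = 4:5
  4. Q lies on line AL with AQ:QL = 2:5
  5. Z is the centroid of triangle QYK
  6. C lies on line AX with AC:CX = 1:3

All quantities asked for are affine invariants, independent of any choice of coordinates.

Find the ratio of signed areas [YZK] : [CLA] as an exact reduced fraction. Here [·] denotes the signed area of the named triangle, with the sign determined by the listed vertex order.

[YZK]:[CLA] = 2/63

Choose coordinates A = (0, 0), N = (1, 0), X = (0, 1).
1. L is the midpoint of NX ⇒ L = (1/2, 1/2)
2. K is the midpoint of LA ⇒ K = (1/4, 1/4)
3. Y lies on line NX with NY:YX = 4:5 ⇒ Y = (5/9, 4/9)
4. Q lies on line AL with AQ:QL = 2:5 ⇒ Q = (1/7, 1/7)
5. Z is the centroid of triangle QYK ⇒ Z = (239/756, 211/756)
6. C lies on line AX with AC:CX = 1:3 ⇒ C = (0, 1/4)
2·[YZK] = -1/252, 2·[CLA] = -1/8
[YZK]:[CLA] = -1/252:-1/8 = 2/63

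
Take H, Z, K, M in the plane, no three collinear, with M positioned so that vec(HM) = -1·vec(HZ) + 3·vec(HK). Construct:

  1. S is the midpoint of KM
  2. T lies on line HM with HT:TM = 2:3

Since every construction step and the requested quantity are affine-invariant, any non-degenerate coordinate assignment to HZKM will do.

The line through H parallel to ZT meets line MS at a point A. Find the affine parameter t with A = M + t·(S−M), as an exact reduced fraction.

t = 15/4

Work in coordinates with H = (0, 0), Z = (1, 0), K = (0, 1), M = (-1, 3).
1. S is the midpoint of KM ⇒ S = (-1/2, 2)
2. T lies on line HM with HT:TM = 2:3 ⇒ T = (-2/5, 6/5)
through H parallel to ZT: direction (-7/5, 6/5); meets MS at A = (7/8, -3/4)
A = M + t·(S−M) with t = 15/4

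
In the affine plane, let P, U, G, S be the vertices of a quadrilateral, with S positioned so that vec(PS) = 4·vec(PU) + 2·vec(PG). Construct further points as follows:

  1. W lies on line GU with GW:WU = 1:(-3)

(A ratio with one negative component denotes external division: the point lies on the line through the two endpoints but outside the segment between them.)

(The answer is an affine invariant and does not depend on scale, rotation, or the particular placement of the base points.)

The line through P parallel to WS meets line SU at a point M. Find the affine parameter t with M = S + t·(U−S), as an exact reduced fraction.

t = 14/15

Assign P = (0, 0), U = (1, 0), G = (0, 1), S = (4, 2) — the answer is frame-independent, so this choice is without loss of generality.
1. W lies on line GU with GW:WU = 1:(-3) ⇒ W = (-1/2, 3/2)
through P parallel to WS: direction (9/2, 1/2); meets SU at M = (6/5, 2/15)
M = S + t·(U−S) with t = 14/15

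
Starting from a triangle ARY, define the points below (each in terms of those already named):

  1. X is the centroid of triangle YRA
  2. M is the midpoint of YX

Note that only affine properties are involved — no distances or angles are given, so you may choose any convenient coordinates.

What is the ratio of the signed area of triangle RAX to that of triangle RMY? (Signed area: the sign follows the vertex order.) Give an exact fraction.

[RAX]:[RMY] = 2

Work in coordinates with A = (0, 0), R = (1, 0), Y = (0, 1).
1. X is the centroid of triangle YRA ⇒ X = (1/3, 1/3)
2. M is the midpoint of YX ⇒ M = (1/6, 2/3)
2·[RAX] = -1/3, 2·[RMY] = -1/6
[RAX]:[RMY] = -1/3:-1/6 = 2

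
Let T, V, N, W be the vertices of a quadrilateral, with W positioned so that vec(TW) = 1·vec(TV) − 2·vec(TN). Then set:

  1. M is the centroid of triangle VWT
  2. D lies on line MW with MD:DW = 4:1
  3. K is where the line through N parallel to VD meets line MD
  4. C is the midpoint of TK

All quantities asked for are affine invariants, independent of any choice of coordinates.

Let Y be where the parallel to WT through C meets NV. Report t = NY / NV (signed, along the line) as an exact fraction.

Assign T = (0, 0), V = (1, 0), N = (0, 1), W = (1, -2) — the answer is frame-independent, so this choice is without loss of generality.
1. M is the centroid of triangle VWT ⇒ M = (2/3, -2/3)
2. D lies on line MW with MD:DW = 4:1 ⇒ D = (14/15, -26/15)
3. K is where the line through N parallel to VD meets line MD ⇒ K = (1/30, 28/15)
4. C is the midpoint of TK ⇒ C = (1/60, 14/15)
through C parallel to WT: direction (-1, 2); meets NV at Y = (-1/30, 31/30)
Y = N + t·(V−N) with t = -1/30

t = -1/30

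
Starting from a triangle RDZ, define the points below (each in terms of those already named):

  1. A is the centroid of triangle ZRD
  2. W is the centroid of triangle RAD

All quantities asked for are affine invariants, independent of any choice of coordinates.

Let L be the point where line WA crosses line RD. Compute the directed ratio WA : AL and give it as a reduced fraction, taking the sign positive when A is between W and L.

Assign R = (0, 0), D = (1, 0), Z = (0, 1) — the answer is frame-independent, so this choice is without loss of generality.
1. A is the centroid of triangle ZRD ⇒ A = (1/3, 1/3)
2. W is the centroid of triangle RAD ⇒ W = (4/9, 1/9)
line WA meets RD at L = (1/2, 0)
A = W + t·(L−W) with t = -2, so WA:AL = -2:3

WA:AL = -2/3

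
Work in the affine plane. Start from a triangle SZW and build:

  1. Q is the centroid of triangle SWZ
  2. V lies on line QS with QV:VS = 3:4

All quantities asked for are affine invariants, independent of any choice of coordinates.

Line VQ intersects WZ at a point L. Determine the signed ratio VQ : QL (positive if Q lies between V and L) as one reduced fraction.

Work in coordinates with S = (0, 0), Z = (1, 0), W = (0, 1).
1. Q is the centroid of triangle SWZ ⇒ Q = (1/3, 1/3)
2. V lies on line QS with QV:VS = 3:4 ⇒ V = (4/21, 4/21)
line VQ meets WZ at L = (1/2, 1/2)
Q = V + t·(L−V) with t = 6/13, so VQ:QL = 6/13:7/13

VQ:QL = 6/7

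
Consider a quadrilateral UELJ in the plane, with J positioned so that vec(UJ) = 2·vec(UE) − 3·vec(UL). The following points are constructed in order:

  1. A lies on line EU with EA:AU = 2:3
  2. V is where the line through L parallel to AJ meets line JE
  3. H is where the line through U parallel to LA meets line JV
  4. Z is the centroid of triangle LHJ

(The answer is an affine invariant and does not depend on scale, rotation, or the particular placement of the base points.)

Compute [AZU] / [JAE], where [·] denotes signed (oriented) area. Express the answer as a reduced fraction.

[AZU]:[JAE] = 23/24

Choose coordinates U = (0, 0), E = (1, 0), L = (0, 1), J = (2, -3).
1. A lies on line EU with EA:AU = 2:3 ⇒ A = (3/5, 0)
2. V is where the line through L parallel to AJ meets line JE ⇒ V = (7/3, -4)
3. H is where the line through U parallel to LA meets line JV ⇒ H = (9/4, -15/4)
4. Z is the centroid of triangle LHJ ⇒ Z = (17/12, -23/12)
2·[AZU] = -23/20, 2·[JAE] = -6/5
[AZU]:[JAE] = -23/20:-6/5 = 23/24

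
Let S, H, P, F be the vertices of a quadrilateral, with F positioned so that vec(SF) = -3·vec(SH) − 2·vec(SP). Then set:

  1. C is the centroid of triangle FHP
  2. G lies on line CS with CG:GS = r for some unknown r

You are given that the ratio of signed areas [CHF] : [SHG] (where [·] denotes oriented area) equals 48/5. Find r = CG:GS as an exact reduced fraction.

Assign S = (0, 0), H = (1, 0), P = (0, 1), F = (-3, -2) — the answer is frame-independent, so this choice is without loss of generality.
1. C is the centroid of triangle FHP ⇒ C = (-2/3, -1/3)
2. With CG:GS = r, write λ = r/(r+1) so G = C + λ·(S−C); G is affine-linear in λ
Every point depending on G is an affine combination of G and λ-independent points, so each such coordinate is linear in λ; the λ² term in each signed area is a multiple of (S−C)×(S−C) = 0, so 2·[CHF] and 2·[SHG] are each linear in λ. Evaluating at λ=0 and λ=1:
  2·[CHF] = -2,   2·[SHG] = 1/3·λ − 1/3
So [CHF]:[SHG] = (-2) / (1/3·λ − 1/3). Setting this equal to 48/5:
  -2 = 48/5·(1/3·λ − 1/3)  ⇒  λ = 3/8
Then r = λ/(1−λ) = (3/8)/(5/8) = 3/5. Check: with r = 3/5, G = (-5/12, -5/24) and [CHF]:[SHG] = 48/5 as required.

r = 3/5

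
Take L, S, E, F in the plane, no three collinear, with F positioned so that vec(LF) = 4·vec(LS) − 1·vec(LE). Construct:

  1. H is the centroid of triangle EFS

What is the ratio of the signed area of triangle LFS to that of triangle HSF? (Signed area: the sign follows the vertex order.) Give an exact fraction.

Set L = (0, 0), S = (1, 0), E = (0, 1), F = (4, -1); any affine frame gives the same invariant.
1. H is the centroid of triangle EFS ⇒ H = (5/3, 0)
2·[LFS] = 1, 2·[HSF] = 2/3
[LFS]:[HSF] = 1:2/3 = 3/2

[LFS]:[HSF] = 3/2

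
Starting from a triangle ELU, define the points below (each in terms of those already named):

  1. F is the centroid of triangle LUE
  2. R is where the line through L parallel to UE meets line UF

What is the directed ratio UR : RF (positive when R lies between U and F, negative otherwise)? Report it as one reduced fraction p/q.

Assign E = (0, 0), L = (1, 0), U = (0, 1) — the answer is frame-independent, so this choice is without loss of generality.
1. F is the centroid of triangle LUE ⇒ F = (1/3, 1/3)
2. R is where the line through L parallel to UE meets line UF ⇒ R = (1, -1)
R = U + t·(F−U) with t = 3, so UR:RF = t:(1−t) = 3:-2

UR:RF = -3/2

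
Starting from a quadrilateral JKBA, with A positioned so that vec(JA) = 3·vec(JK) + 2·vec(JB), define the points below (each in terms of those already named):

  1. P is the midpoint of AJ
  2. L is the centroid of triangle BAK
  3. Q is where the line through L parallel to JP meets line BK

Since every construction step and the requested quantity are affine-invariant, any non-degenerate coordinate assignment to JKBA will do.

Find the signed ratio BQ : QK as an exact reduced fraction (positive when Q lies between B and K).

Work in coordinates with J = (0, 0), K = (1, 0), B = (0, 1), A = (3, 2).
1. P is the midpoint of AJ ⇒ P = (3/2, 1)
2. L is the centroid of triangle BAK ⇒ L = (4/3, 1)
3. Q is where the line through L parallel to JP meets line BK ⇒ Q = (8/15, 7/15)
Q = B + t·(K−B) with t = 8/15, so BQ:QK = t:(1−t) = 8/15:7/15

BQ:QK = 8/7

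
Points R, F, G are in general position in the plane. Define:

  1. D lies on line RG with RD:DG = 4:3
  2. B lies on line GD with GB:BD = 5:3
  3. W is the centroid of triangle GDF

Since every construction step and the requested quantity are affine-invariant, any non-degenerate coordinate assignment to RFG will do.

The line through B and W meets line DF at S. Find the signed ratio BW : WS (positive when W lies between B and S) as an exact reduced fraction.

Set R = (0, 0), F = (1, 0), G = (0, 1); any affine frame gives the same invariant.
1. D lies on line RG with RD:DG = 4:3 ⇒ D = (0, 4/7)
2. B lies on line GD with GB:BD = 5:3 ⇒ B = (0, 41/56)
3. W is the centroid of triangle GDF ⇒ W = (1/3, 11/21)
line BW meets DF at S = (3, -8/7)
W = B + t·(S−B) with t = 1/9, so BW:WS = 1/9:8/9

BW:WS = 1/8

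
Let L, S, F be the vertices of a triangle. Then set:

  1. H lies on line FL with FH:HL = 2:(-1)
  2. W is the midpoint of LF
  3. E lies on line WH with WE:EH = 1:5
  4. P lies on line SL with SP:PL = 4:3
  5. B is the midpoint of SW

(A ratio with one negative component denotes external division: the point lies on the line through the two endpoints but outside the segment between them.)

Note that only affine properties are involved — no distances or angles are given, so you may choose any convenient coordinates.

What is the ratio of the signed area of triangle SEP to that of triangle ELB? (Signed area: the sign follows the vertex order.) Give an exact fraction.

Work in coordinates with L = (0, 0), S = (1, 0), F = (0, 1).
1. H lies on line FL with FH:HL = 2:(-1) ⇒ H = (0, -1)
2. W is the midpoint of LF ⇒ W = (0, 1/2)
3. E lies on line WH with WE:EH = 1:5 ⇒ E = (0, 1/4)
4. P lies on line SL with SP:PL = 4:3 ⇒ P = (3/7, 0)
5. B is the midpoint of SW ⇒ B = (1/2, 1/4)
2·[SEP] = 1/7, 2·[ELB] = 1/8
[SEP]:[ELB] = 1/7:1/8 = 8/7

[SEP]:[ELB] = 8/7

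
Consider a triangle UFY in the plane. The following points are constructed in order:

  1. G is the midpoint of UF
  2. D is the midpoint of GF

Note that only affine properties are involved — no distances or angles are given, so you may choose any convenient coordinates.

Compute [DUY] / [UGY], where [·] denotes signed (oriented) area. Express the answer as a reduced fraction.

[DUY]:[UGY] = -3/2

Set U = (0, 0), F = (1, 0), Y = (0, 1); any affine frame gives the same invariant.
1. G is the midpoint of UF ⇒ G = (1/2, 0)
2. D is the midpoint of GF ⇒ D = (3/4, 0)
2·[DUY] = -3/4, 2·[UGY] = 1/2
[DUY]:[UGY] = -3/4:1/2 = -3/2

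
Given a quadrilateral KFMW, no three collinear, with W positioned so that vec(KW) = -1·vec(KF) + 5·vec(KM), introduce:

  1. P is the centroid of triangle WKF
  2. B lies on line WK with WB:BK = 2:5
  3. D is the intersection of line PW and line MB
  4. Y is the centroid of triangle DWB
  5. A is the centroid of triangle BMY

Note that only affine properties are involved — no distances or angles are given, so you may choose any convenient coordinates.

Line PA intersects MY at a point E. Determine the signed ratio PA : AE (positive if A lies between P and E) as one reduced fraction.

PA:AE = -61/2

Set K = (0, 0), F = (1, 0), M = (0, 1), W = (-1, 5); any affine frame gives the same invariant.
1. P is the centroid of triangle WKF ⇒ P = (0, 5/3)
2. B lies on line WK with WB:BK = 2:5 ⇒ B = (-5/7, 25/7)
3. D is the intersection of line PW and line MB ⇒ D = (-5/2, 10)
4. Y is the centroid of triangle DWB ⇒ Y = (-59/42, 130/21)
5. A is the centroid of triangle BMY ⇒ A = (-89/126, 226/63)
line PA meets MY at E = (-5251/7686, 13544/3843)
A = P + t·(E−P) with t = 61/59, so PA:AE = 61/59:-2/59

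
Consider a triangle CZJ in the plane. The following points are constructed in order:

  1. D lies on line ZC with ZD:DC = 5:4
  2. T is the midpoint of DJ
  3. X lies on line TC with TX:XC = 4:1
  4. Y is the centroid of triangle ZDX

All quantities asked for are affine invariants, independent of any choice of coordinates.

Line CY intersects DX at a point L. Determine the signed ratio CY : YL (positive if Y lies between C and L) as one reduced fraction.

Assign C = (0, 0), Z = (1, 0), J = (0, 1) — the answer is frame-independent, so this choice is without loss of generality.
1. D lies on line ZC with ZD:DC = 5:4 ⇒ D = (4/9, 0)
2. T is the midpoint of DJ ⇒ T = (2/9, 1/2)
3. X lies on line TC with TX:XC = 4:1 ⇒ X = (2/45, 1/10)
4. Y is the centroid of triangle ZDX ⇒ Y = (67/135, 1/30)
line CY meets DX at L = (268/765, 2/85)
Y = C + t·(L−C) with t = 17/12, so CY:YL = 17/12:-5/12

CY:YL = -17/5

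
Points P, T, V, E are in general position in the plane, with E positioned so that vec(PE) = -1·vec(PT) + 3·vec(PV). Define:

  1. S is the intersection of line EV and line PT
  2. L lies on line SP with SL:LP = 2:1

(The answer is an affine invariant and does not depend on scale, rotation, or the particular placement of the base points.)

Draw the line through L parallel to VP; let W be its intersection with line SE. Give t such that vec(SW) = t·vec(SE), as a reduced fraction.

t = 2/9

Work in coordinates with P = (0, 0), T = (1, 0), V = (0, 1), E = (-1, 3).
1. S is the intersection of line EV and line PT ⇒ S = (1/2, 0)
2. L lies on line SP with SL:LP = 2:1 ⇒ L = (1/6, 0)
through L parallel to VP: direction (0, -1); meets SE at W = (1/6, 2/3)
W = S + t·(E−S) with t = 2/9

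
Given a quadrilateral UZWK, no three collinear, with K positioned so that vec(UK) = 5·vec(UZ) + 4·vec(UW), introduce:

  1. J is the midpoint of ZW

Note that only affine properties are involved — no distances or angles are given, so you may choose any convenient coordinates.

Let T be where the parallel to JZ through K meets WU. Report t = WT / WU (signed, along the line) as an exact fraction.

Set U = (0, 0), Z = (1, 0), W = (0, 1), K = (5, 4); any affine frame gives the same invariant.
1. J is the midpoint of ZW ⇒ J = (1/2, 1/2)
through K parallel to JZ: direction (1/2, -1/2); meets WU at T = (0, 9)
T = W + t·(U−W) with t = -8

t = -8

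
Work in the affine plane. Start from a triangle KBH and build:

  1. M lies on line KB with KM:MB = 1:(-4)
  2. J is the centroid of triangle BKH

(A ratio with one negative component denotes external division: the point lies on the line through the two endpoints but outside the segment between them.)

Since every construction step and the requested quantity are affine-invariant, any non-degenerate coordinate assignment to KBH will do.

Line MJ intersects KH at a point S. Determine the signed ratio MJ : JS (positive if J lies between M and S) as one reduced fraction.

MJ:JS = -2

Work in coordinates with K = (0, 0), B = (1, 0), H = (0, 1).
1. M lies on line KB with KM:MB = 1:(-4) ⇒ M = (-1/3, 0)
2. J is the centroid of triangle BKH ⇒ J = (1/3, 1/3)
line MJ meets KH at S = (0, 1/6)
J = M + t·(S−M) with t = 2, so MJ:JS = 2:-1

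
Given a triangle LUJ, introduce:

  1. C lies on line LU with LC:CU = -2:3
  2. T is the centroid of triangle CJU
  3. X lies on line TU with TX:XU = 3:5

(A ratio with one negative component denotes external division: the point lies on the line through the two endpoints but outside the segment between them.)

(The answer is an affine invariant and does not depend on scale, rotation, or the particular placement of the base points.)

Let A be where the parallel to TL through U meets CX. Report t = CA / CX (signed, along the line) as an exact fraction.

t = 24/19

Choose coordinates L = (0, 0), U = (1, 0), J = (0, 1).
1. C lies on line LU with LC:CU = -2:3 ⇒ C = (-2, 0)
2. T is the centroid of triangle CJU ⇒ T = (-1/3, 1/3)
3. X lies on line TU with TX:XU = 3:5 ⇒ X = (1/6, 5/24)
through U parallel to TL: direction (1/3, -1/3); meets CX at A = (14/19, 5/19)
A = C + t·(X−C) with t = 24/19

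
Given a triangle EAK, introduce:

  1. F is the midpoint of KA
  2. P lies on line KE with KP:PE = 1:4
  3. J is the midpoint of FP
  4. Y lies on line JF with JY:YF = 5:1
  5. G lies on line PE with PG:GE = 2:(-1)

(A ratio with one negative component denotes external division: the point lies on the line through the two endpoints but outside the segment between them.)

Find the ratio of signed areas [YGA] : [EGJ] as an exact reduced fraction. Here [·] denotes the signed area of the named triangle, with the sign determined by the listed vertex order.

Choose coordinates E = (0, 0), A = (1, 0), K = (0, 1).
1. F is the midpoint of KA ⇒ F = (1/2, 1/2)
2. P lies on line KE with KP:PE = 1:4 ⇒ P = (0, 4/5)
3. J is the midpoint of FP ⇒ J = (1/4, 13/20)
4. Y lies on line JF with JY:YF = 5:1 ⇒ Y = (11/24, 21/40)
5. G lies on line PE with PG:GE = 2:(-1) ⇒ G = (0, -4/5)
2·[YGA] = 23/24, 2·[EGJ] = 1/5
[YGA]:[EGJ] = 23/24:1/5 = 115/24

[YGA]:[EGJ] = 115/24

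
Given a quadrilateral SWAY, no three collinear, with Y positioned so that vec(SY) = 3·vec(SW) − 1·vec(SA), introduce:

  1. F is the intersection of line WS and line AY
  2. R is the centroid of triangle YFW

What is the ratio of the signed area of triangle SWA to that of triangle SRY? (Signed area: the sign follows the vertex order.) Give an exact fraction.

[SWA]:[SRY] = -6/5

Assign S = (0, 0), W = (1, 0), A = (0, 1), Y = (3, -1) — the answer is frame-independent, so this choice is without loss of generality.
1. F is the intersection of line WS and line AY ⇒ F = (3/2, 0)
2. R is the centroid of triangle YFW ⇒ R = (11/6, -1/3)
2·[SWA] = 1, 2·[SRY] = -5/6
[SWA]:[SRY] = 1:-5/6 = -6/5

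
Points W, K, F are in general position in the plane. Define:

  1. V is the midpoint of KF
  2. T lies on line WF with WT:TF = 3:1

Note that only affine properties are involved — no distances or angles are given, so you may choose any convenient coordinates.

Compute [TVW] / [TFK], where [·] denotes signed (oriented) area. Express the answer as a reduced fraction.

Assign W = (0, 0), K = (1, 0), F = (0, 1) — the answer is frame-independent, so this choice is without loss of generality.
1. V is the midpoint of KF ⇒ V = (1/2, 1/2)
2. T lies on line WF with WT:TF = 3:1 ⇒ T = (0, 3/4)
2·[TVW] = -3/8, 2·[TFK] = -1/4
[TVW]:[TFK] = -3/8:-1/4 = 3/2

[TVW]:[TFK] = 3/2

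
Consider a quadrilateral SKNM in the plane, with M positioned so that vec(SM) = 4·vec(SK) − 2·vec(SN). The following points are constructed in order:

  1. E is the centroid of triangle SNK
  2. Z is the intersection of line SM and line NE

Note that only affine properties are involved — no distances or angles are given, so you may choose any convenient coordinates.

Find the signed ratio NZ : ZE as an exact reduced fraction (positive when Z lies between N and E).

NZ:ZE = -2

Choose coordinates S = (0, 0), K = (1, 0), N = (0, 1), M = (4, -2).
1. E is the centroid of triangle SNK ⇒ E = (1/3, 1/3)
2. Z is the intersection of line SM and line NE ⇒ Z = (2/3, -1/3)
Z = N + t·(E−N) with t = 2, so NZ:ZE = t:(1−t) = 2:-1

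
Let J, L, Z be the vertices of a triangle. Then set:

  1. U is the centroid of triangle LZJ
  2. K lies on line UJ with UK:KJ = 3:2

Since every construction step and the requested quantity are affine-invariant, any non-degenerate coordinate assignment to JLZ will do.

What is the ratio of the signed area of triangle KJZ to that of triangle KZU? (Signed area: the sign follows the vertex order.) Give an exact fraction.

Set J = (0, 0), L = (1, 0), Z = (0, 1); any affine frame gives the same invariant.
1. U is the centroid of triangle LZJ ⇒ U = (1/3, 1/3)
2. K lies on line UJ with UK:KJ = 3:2 ⇒ K = (2/15, 2/15)
2·[KJZ] = -2/15, 2·[KZU] = -1/5
[KJZ]:[KZU] = -2/15:-1/5 = 2/3

[KJZ]:[KZU] = 2/3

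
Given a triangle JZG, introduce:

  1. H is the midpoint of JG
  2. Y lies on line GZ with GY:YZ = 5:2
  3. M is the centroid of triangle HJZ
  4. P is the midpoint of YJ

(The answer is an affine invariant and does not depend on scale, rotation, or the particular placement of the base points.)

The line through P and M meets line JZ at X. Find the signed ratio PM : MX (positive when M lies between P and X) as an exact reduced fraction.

Choose coordinates J = (0, 0), Z = (1, 0), G = (0, 1).
1. H is the midpoint of JG ⇒ H = (0, 1/2)
2. Y lies on line GZ with GY:YZ = 5:2 ⇒ Y = (5/7, 2/7)
3. M is the centroid of triangle HJZ ⇒ M = (1/3, 1/6)
4. P is the midpoint of YJ ⇒ P = (5/14, 1/7)
line PM meets JZ at X = (1/2, 0)
M = P + t·(X−P) with t = -1/6, so PM:MX = -1/6:7/6

PM:MX = -1/7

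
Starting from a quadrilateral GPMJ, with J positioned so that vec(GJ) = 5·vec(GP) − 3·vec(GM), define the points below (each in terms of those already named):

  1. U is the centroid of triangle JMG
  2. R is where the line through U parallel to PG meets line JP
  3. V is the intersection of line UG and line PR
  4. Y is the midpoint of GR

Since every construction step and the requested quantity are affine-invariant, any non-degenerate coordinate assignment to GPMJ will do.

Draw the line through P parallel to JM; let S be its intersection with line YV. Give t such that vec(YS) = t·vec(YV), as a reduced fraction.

t = 119/137

Set G = (0, 0), P = (1, 0), M = (0, 1), J = (5, -3); any affine frame gives the same invariant.
1. U is the centroid of triangle JMG ⇒ U = (5/3, -2/3)
2. R is where the line through U parallel to PG meets line JP ⇒ R = (17/9, -2/3)
3. V is the intersection of line UG and line PR ⇒ V = (15/7, -6/7)
4. Y is the midpoint of GR ⇒ Y = (17/18, -1/3)
through P parallel to JM: direction (-5, 4); meets YV at S = (272/137, -108/137)
S = Y + t·(V−Y) with t = 119/137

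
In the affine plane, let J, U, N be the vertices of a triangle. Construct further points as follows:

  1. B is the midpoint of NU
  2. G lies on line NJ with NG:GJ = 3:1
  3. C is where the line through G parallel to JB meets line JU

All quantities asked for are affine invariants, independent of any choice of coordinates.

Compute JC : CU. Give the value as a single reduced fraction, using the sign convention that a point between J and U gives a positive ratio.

Assign J = (0, 0), U = (1, 0), N = (0, 1) — the answer is frame-independent, so this choice is without loss of generality.
1. B is the midpoint of NU ⇒ B = (1/2, 1/2)
2. G lies on line NJ with NG:GJ = 3:1 ⇒ G = (0, 1/4)
3. C is where the line through G parallel to JB meets line JU ⇒ C = (-1/4, 0)
C = J + t·(U−J) with t = -1/4, so JC:CU = t:(1−t) = -1/4:5/4

JC:CU = -1/5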